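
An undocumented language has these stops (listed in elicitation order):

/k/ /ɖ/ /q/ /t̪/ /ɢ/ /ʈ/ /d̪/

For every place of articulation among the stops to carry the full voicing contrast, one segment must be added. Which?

/ɡ/

dental: voiceless /t̪/, voiced /d̪/.
retroflex: voiceless /ʈ/, voiced /ɖ/.
velar: voiceless /k/, voiced —.
uvular: voiceless /q/, voiced /ɢ/.
The velar row has no voiced member, so the gap is the voiced velar stop /ɡ/.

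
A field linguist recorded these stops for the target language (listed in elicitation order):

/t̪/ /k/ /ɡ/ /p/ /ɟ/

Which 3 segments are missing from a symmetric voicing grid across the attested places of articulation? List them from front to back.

/b/, /d̪/, /c/

place of articulation  voiceless  voiced  
bilabial          p         —       
dental            t̪        —       
palatal           —         ɟ       
velar             k         ɡ       
Gaps, from front to back: bilabial lacks voiced (/b/); dental lacks voiced (/d̪/); palatal lacks voiceless (/c/).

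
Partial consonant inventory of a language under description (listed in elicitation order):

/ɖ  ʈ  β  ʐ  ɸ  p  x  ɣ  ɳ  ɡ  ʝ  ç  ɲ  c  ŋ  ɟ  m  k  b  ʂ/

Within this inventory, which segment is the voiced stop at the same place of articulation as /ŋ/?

/ŋ/ is a velar nasal.
The voiced stop at the same place is a voiced velar stop — in this inventory, /ɡ/.

/ɡ/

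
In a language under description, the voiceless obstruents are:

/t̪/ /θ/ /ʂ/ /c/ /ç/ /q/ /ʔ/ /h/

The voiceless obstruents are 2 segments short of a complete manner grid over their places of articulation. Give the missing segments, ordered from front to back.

/ʈ/, /χ/

dental: stop /t̪/, fricative /θ/.
retroflex: stop —, fricative /ʂ/.
palatal: stop /c/, fricative /ç/.
uvular: stop /q/, fricative —.
glottal: stop /ʔ/, fricative /h/.
Gaps, from front to back: retroflex lacks stop (/ʈ/); uvular lacks fricative (/χ/).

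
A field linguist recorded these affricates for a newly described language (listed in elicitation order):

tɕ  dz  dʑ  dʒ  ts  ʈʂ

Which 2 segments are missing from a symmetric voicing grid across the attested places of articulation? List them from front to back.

/tʃ/, /ɖʐ/

place of articulation  voiceless  voiced  
alveolar          ts        dz      
postalveolar      —         dʒ      
retroflex         ʈʂ        —       
alveolo-palatal   tɕ        dʑ      
Gaps, from front to back: postalveolar lacks voiceless (/tʃ/); retroflex lacks voiced (/ɖʐ/).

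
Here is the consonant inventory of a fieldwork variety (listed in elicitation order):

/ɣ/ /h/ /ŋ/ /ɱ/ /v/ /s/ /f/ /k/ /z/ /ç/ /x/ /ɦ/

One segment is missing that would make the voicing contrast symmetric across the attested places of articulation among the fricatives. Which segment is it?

/ʝ/

labiodental: voiceless /f/, voiced /v/.
alveolar: voiceless /s/, voiced /z/.
palatal: voiceless /ç/, voiced —.
velar: voiceless /x/, voiced /ɣ/.
glottal: voiceless /h/, voiced /ɦ/.
The palatal row has no voiced member, so the gap is the voiced palatal fricative /ʝ/.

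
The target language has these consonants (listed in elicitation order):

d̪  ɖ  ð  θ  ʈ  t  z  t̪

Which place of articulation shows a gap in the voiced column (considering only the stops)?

Voiceless: /t̪/ (dental), /t/ (alveolar), /ʈ/ (retroflex).
Voiced: /d̪/ (dental), /ɖ/ (retroflex).
Every place of articulation has a voiced member except alveolar, where /d/ would be expected.

alveolar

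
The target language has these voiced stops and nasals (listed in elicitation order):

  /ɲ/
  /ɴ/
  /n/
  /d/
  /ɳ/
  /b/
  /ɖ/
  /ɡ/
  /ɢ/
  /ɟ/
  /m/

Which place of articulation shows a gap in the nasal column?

Oral stop: /b/ (bilabial), /d/ (alveolar), /ɖ/ (retroflex), /ɟ/ (palatal), /ɡ/ (velar), /ɢ/ (uvular).
Nasal: /m/ (bilabial), /n/ (alveolar), /ɳ/ (retroflex), /ɲ/ (palatal), /ɴ/ (uvular).
Every place of articulation has a nasal member except velar, where /ŋ/ would be expected.

velar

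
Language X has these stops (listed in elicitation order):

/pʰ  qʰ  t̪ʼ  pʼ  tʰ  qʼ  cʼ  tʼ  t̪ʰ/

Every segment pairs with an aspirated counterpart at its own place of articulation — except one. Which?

/cʼ/

Bilabial: /pʰ/ ~ /pʼ/
Dental: /t̪ʰ/ ~ /t̪ʼ/
Alveolar: /tʰ/ ~ /tʼ/
Uvular: /qʰ/ ~ /qʼ/
Palatal: only /cʼ/ (ejective); no aspirated partner.
So /cʼ/ is the unpaired segment.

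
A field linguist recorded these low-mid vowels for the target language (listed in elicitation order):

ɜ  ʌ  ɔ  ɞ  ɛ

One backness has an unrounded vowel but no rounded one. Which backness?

front: unrounded /ɛ/, rounded —.
central: unrounded /ɜ/, rounded /ɞ/.
back: unrounded /ʌ/, rounded /ɔ/.
Every backness has a rounded member except front, where /œ/ would be expected.

front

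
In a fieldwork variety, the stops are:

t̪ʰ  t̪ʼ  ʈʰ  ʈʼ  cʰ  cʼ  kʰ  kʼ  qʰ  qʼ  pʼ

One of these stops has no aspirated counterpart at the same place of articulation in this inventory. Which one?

Dental: /t̪ʰ/ ~ /t̪ʼ/
Retroflex: /ʈʰ/ ~ /ʈʼ/
Palatal: /cʰ/ ~ /cʼ/
Velar: /kʰ/ ~ /kʼ/
Uvular: /qʰ/ ~ /qʼ/
Bilabial: only /pʼ/ (ejective); no aspirated partner.
So /pʼ/ is the unpaired segment.

/pʼ/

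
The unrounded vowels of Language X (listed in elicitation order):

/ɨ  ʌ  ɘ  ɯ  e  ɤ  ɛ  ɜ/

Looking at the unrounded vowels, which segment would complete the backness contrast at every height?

high: front —, central /ɨ/, back /ɯ/.
high-mid: front /e/, central /ɘ/, back /ɤ/.
low-mid: front /ɛ/, central /ɜ/, back /ʌ/.
The high row has no front member, so the gap is the high front unrounded vowel /i/.

/i/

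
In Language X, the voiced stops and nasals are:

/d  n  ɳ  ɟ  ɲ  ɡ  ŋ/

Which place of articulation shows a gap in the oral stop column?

retroflex

alveolar: oral stop /d/, nasal /n/.
retroflex: oral stop —, nasal /ɳ/.
palatal: oral stop /ɟ/, nasal /ɲ/.
velar: oral stop /ɡ/, nasal /ŋ/.
Every place of articulation has an oral stop member except retroflex, where /ɖ/ would be expected.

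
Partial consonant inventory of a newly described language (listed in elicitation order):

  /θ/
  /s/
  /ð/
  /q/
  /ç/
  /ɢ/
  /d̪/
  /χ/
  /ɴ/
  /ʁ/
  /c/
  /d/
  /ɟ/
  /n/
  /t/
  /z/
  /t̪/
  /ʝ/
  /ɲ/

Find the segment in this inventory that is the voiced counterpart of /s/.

/s/ is a voiceless alveolar fricative.
The voiced counterpart is a voiced alveolar fricative — in this inventory, /z/.

/z/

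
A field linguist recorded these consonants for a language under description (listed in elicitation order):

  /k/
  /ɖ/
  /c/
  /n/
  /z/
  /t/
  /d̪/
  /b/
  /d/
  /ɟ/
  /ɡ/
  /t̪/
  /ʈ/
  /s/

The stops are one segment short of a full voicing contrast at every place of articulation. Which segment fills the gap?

Voiceless: /t̪/ (dental), /t/ (alveolar), /ʈ/ (retroflex), /c/ (palatal), /k/ (velar).
Voiced: /b/ (bilabial), /d̪/ (dental), /d/ (alveolar), /ɖ/ (retroflex), /ɟ/ (palatal), /ɡ/ (velar).
The bilabial row has no voiceless member, so the gap is the voiceless bilabial stop /p/.

/p/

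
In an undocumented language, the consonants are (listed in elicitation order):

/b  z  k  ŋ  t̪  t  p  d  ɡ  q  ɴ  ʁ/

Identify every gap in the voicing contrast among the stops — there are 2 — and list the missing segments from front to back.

bilabial: voiceless /p/, voiced /b/.
dental: voiceless /t̪/, voiced —.
alveolar: voiceless /t/, voiced /d/.
velar: voiceless /k/, voiced /ɡ/.
uvular: voiceless /q/, voiced —.
Gaps, from front to back: dental lacks voiced (/d̪/); uvular lacks voiced (/ɢ/).

/d̪/, /ɢ/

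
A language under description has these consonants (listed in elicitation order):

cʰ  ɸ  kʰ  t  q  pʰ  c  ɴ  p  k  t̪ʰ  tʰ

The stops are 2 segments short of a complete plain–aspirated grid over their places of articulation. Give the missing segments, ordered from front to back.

/t̪/, /qʰ/

bilabial: plain /p/, aspirated /pʰ/.
dental: plain —, aspirated /t̪ʰ/.
alveolar: plain /t/, aspirated /tʰ/.
palatal: plain /c/, aspirated /cʰ/.
velar: plain /k/, aspirated /kʰ/.
uvular: plain /q/, aspirated —.
Gaps, from front to back: dental lacks plain (/t̪/); uvular lacks aspirated (/qʰ/).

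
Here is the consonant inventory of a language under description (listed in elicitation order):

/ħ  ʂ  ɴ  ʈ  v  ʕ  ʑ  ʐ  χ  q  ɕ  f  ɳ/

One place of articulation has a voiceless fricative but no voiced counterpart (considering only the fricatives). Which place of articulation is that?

labiodental: voiceless /f/, voiced /v/.
retroflex: voiceless /ʂ/, voiced /ʐ/.
alveolo-palatal: voiceless /ɕ/, voiced /ʑ/.
uvular: voiceless /χ/, voiced —.
pharyngeal: voiceless /ħ/, voiced /ʕ/.
Every place of articulation has a voiced member except uvular, where /ʁ/ would be expected.

uvular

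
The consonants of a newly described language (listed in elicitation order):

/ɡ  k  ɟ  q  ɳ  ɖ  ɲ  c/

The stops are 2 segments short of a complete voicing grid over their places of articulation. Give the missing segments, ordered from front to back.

place of articulation  voiceless  voiced  
retroflex         —         ɖ       
palatal           c         ɟ       
velar             k         ɡ       
uvular            q         —       
Gaps, from front to back: retroflex lacks voiceless (/ʈ/); uvular lacks voiced (/ɢ/).

/ʈ/, /ɢ/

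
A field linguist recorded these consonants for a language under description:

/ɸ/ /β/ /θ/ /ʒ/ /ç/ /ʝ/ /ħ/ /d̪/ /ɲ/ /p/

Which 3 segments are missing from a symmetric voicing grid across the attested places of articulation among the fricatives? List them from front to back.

Voiceless: /ɸ/ (bilabial), /θ/ (dental), /ç/ (palatal), /ħ/ (pharyngeal).
Voiced: /β/ (bilabial), /ʒ/ (postalveolar), /ʝ/ (palatal).
Gaps, from front to back: dental lacks voiced (/ð/); postalveolar lacks voiceless (/ʃ/); pharyngeal lacks voiced (/ʕ/).

/ð/, /ʃ/, /ʕ/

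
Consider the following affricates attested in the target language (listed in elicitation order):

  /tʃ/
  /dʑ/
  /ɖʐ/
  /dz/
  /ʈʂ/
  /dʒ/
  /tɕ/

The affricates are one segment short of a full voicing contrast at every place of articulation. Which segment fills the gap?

alveolar: voiceless —, voiced /dz/.
postalveolar: voiceless /tʃ/, voiced /dʒ/.
retroflex: voiceless /ʈʂ/, voiced /ɖʐ/.
alveolo-palatal: voiceless /tɕ/, voiced /dʑ/.
The alveolar row has no voiceless member, so the gap is the voiceless alveolar affricate /ts/.

/ts/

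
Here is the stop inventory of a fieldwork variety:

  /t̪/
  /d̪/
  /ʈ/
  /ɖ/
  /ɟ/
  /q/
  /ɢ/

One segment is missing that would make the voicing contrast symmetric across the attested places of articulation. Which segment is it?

Voiceless: /t̪/ (dental), /ʈ/ (retroflex), /q/ (uvular).
Voiced: /d̪/ (dental), /ɖ/ (retroflex), /ɟ/ (palatal), /ɢ/ (uvular).
The palatal row has no voiceless member, so the gap is the voiceless palatal stop /c/.

/c/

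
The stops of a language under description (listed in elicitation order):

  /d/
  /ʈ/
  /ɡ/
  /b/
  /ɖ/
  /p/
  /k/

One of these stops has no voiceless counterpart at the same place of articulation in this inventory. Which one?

Bilabial: /p/ ~ /b/
Retroflex: /ʈ/ ~ /ɖ/
Velar: /k/ ~ /ɡ/
Alveolar: only /d/ (voiced); no voiceless partner.
So /d/ is the unpaired segment.

/d/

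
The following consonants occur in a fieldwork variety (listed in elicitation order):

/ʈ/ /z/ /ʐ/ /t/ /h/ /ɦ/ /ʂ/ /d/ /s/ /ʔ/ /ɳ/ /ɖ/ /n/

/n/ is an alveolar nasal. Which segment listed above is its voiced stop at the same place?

The voiced stop at the same place is a voiced alveolar stop — in this inventory, /d/.

/d/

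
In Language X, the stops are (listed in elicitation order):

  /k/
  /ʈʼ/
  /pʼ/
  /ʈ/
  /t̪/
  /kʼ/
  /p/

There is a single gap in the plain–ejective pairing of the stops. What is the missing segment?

/t̪ʼ/

place of articulation  plain     ejective
bilabial          p         pʼ      
dental            t̪        —       
retroflex         ʈ         ʈʼ      
velar             k         kʼ      
The dental row has no ejective member, so the gap is the ejective dental stop /t̪ʼ/.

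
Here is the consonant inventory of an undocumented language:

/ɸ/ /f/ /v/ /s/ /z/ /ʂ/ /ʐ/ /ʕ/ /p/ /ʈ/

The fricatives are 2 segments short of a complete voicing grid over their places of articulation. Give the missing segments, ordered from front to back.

/β/, /ħ/

Voiceless: /ɸ/ (bilabial), /f/ (labiodental), /s/ (alveolar), /ʂ/ (retroflex).
Voiced: /v/ (labiodental), /z/ (alveolar), /ʐ/ (retroflex), /ʕ/ (pharyngeal).
Gaps, from front to back: bilabial lacks voiced (/β/); pharyngeal lacks voiceless (/ħ/).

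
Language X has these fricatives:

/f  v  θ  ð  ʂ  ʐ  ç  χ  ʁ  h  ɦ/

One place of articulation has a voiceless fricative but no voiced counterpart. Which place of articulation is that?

palatal

labiodental: voiceless /f/, voiced /v/.
dental: voiceless /θ/, voiced /ð/.
retroflex: voiceless /ʂ/, voiced /ʐ/.
palatal: voiceless /ç/, voiced —.
uvular: voiceless /χ/, voiced /ʁ/.
glottal: voiceless /h/, voiced /ɦ/.
Every place of articulation has a voiced member except palatal, where /ʝ/ would be expected.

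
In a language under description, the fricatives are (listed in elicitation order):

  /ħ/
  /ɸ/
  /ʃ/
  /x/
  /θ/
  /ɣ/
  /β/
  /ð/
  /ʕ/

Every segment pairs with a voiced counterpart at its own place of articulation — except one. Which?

/ʃ/

Bilabial: /ɸ/ ~ /β/
Dental: /θ/ ~ /ð/
Velar: /x/ ~ /ɣ/
Pharyngeal: /ħ/ ~ /ʕ/
Postalveolar: only /ʃ/ (voiceless); no voiced partner.
So /ʃ/ is the unpaired segment.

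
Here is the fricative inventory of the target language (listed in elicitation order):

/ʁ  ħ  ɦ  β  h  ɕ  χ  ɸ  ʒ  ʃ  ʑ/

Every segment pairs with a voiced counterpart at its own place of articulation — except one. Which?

/ħ/

Bilabial: /ɸ/ ~ /β/
Postalveolar: /ʃ/ ~ /ʒ/
Alveolo-palatal: /ɕ/ ~ /ʑ/
Uvular: /χ/ ~ /ʁ/
Glottal: /h/ ~ /ɦ/
Pharyngeal: only /ħ/ (voiceless); no voiced partner.
So /ħ/ is the unpaired segment.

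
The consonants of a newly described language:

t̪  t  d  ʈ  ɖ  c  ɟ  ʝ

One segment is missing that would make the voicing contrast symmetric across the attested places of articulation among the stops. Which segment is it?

place of articulation  voiceless  voiced  
dental            t̪        —       
alveolar          t         d       
retroflex         ʈ         ɖ       
palatal           c         ɟ       
The dental row has no voiced member, so the gap is the voiced dental stop /d̪/.

/d̪/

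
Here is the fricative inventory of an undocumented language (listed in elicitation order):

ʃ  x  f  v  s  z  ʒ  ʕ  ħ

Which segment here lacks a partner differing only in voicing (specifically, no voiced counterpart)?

/x/

Labiodental: /f/ ~ /v/
Alveolar: /s/ ~ /z/
Postalveolar: /ʃ/ ~ /ʒ/
Pharyngeal: /ħ/ ~ /ʕ/
Velar: only /x/ (voiceless); no voiced partner.
So /x/ is the unpaired segment.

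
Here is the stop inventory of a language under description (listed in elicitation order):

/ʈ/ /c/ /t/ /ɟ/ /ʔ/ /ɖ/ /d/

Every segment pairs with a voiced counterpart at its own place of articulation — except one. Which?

/ʔ/

Alveolar: /t/ ~ /d/
Retroflex: /ʈ/ ~ /ɖ/
Palatal: /c/ ~ /ɟ/
Glottal: only /ʔ/ (voiceless); no voiced partner.
So /ʔ/ is the unpaired segment.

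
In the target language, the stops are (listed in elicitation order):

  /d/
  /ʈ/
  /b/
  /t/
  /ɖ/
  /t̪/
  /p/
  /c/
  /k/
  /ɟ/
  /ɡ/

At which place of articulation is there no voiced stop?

Voiceless: /p/ (bilabial), /t̪/ (dental), /t/ (alveolar), /ʈ/ (retroflex), /c/ (palatal), /k/ (velar).
Voiced: /b/ (bilabial), /d/ (alveolar), /ɖ/ (retroflex), /ɟ/ (palatal), /ɡ/ (velar).
Every place of articulation has a voiced member except dental, where /d̪/ would be expected.

dental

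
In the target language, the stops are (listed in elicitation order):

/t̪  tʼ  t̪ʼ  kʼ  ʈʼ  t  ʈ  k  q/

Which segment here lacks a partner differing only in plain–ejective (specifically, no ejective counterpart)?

/q/

Dental: /t̪/ ~ /t̪ʼ/
Alveolar: /t/ ~ /tʼ/
Retroflex: /ʈ/ ~ /ʈʼ/
Velar: /k/ ~ /kʼ/
Uvular: only /q/ (plain); no ejective partner.
So /q/ is the unpaired segment.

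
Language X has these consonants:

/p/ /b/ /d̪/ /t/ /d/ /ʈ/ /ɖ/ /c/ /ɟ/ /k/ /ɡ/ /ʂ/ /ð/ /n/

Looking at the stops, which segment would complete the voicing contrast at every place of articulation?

/t̪/

bilabial: voiceless /p/, voiced /b/.
dental: voiceless —, voiced /d̪/.
alveolar: voiceless /t/, voiced /d/.
retroflex: voiceless /ʈ/, voiced /ɖ/.
palatal: voiceless /c/, voiced /ɟ/.
velar: voiceless /k/, voiced /ɡ/.
The dental row has no voiceless member, so the gap is the voiceless dental stop /t̪/.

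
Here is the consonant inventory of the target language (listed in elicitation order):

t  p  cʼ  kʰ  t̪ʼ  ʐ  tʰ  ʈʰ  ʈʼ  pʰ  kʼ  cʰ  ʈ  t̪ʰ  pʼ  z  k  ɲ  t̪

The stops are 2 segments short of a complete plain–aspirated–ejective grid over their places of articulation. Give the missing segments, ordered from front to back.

/tʼ/, /c/

place of articulation  plain     aspirated  ejective
bilabial          p         pʰ        pʼ      
dental            t̪        t̪ʰ       t̪ʼ     
alveolar          t         tʰ        —       
retroflex         ʈ         ʈʰ        ʈʼ      
palatal           —         cʰ        cʼ      
velar             k         kʰ        kʼ      
Gaps, from front to back: alveolar lacks ejective (/tʼ/); palatal lacks plain (/c/).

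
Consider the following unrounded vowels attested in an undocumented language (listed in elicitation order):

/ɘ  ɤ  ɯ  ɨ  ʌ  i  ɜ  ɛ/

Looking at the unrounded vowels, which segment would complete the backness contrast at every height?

Front: /i/ (high), /ɛ/ (low-mid).
Central: /ɨ/ (high), /ɘ/ (high-mid), /ɜ/ (low-mid).
Back: /ɯ/ (high), /ɤ/ (high-mid), /ʌ/ (low-mid).
The high-mid row has no front member, so the gap is the high-mid front unrounded vowel /e/.

/e/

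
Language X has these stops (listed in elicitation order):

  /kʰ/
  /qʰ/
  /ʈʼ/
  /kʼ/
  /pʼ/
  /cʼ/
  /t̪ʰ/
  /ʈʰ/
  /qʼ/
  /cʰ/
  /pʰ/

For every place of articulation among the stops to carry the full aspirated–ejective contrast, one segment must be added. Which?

/t̪ʼ/

Aspirated: /pʰ/ (bilabial), /t̪ʰ/ (dental), /ʈʰ/ (retroflex), /cʰ/ (palatal), /kʰ/ (velar), /qʰ/ (uvular).
Ejective: /pʼ/ (bilabial), /ʈʼ/ (retroflex), /cʼ/ (palatal), /kʼ/ (velar), /qʼ/ (uvular).
The dental row has no ejective member, so the gap is the ejective dental stop /t̪ʼ/.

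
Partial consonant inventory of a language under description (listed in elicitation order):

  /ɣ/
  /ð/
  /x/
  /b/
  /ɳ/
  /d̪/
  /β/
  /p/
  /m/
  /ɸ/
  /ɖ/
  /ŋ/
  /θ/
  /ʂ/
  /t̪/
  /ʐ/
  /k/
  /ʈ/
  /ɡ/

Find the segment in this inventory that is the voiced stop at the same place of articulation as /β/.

/b/

/β/ is a voiced bilabial fricative.
The voiced stop at the same place is a voiced bilabial stop — in this inventory, /b/.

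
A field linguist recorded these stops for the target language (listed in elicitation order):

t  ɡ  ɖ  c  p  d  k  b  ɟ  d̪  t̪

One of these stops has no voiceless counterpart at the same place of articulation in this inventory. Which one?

/ɖ/

Bilabial: /p/ ~ /b/
Dental: /t̪/ ~ /d̪/
Alveolar: /t/ ~ /d/
Palatal: /c/ ~ /ɟ/
Velar: /k/ ~ /ɡ/
Retroflex: only /ɖ/ (voiced); no voiceless partner.
So /ɖ/ is the unpaired segment.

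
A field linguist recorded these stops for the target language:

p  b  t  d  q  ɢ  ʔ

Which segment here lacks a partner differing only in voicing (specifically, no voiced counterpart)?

/ʔ/

Bilabial: /p/ ~ /b/
Alveolar: /t/ ~ /d/
Uvular: /q/ ~ /ɢ/
Glottal: only /ʔ/ (voiceless); no voiced partner.
So /ʔ/ is the unpaired segment.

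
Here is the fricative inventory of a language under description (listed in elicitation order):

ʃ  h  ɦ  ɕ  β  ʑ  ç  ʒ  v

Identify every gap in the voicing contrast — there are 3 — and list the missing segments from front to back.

/ɸ/, /f/, /ʝ/

bilabial: voiceless —, voiced /β/.
labiodental: voiceless —, voiced /v/.
postalveolar: voiceless /ʃ/, voiced /ʒ/.
alveolo-palatal: voiceless /ɕ/, voiced /ʑ/.
palatal: voiceless /ç/, voiced —.
glottal: voiceless /h/, voiced /ɦ/.
Gaps, from front to back: bilabial lacks voiceless (/ɸ/); labiodental lacks voiceless (/f/); palatal lacks voiced (/ʝ/).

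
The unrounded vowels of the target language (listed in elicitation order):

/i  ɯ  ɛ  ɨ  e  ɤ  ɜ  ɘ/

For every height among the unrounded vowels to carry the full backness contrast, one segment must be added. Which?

high: front /i/, central /ɨ/, back /ɯ/.
high-mid: front /e/, central /ɘ/, back /ɤ/.
low-mid: front /ɛ/, central /ɜ/, back —.
The low-mid row has no back member, so the gap is the low-mid back unrounded vowel /ʌ/.

/ʌ/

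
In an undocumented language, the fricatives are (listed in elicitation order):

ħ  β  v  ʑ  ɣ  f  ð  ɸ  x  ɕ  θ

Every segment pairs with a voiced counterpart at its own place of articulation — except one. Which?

Bilabial: /ɸ/ ~ /β/
Labiodental: /f/ ~ /v/
Dental: /θ/ ~ /ð/
Alveolo-palatal: /ɕ/ ~ /ʑ/
Velar: /x/ ~ /ɣ/
Pharyngeal: only /ħ/ (voiceless); no voiced partner.
So /ħ/ is the unpaired segment.

/ħ/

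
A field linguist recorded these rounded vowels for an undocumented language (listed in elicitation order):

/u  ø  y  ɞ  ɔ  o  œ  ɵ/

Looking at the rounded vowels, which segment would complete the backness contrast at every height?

/ʉ/

Front: /y/ (high), /ø/ (high-mid), /œ/ (low-mid).
Central: /ɵ/ (high-mid), /ɞ/ (low-mid).
Back: /u/ (high), /o/ (high-mid), /ɔ/ (low-mid).
The high row has no central member, so the gap is the high central rounded vowel /ʉ/.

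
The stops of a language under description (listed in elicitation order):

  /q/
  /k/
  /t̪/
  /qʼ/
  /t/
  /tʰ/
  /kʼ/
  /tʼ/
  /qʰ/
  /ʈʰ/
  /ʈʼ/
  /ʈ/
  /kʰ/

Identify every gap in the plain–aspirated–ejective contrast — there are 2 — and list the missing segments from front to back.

place of articulation  plain     aspirated  ejective
dental            t̪        —         —       
alveolar          t         tʰ        tʼ      
retroflex         ʈ         ʈʰ        ʈʼ      
velar             k         kʰ        kʼ      
uvular            q         qʰ        qʼ      
Gaps, from front to back: dental lacks aspirated (/t̪ʰ/); dental lacks ejective (/t̪ʼ/).

/t̪ʰ/, /t̪ʼ/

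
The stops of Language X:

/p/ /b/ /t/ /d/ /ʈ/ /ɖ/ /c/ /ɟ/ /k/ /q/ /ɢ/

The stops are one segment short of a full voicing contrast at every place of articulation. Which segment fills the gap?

Voiceless: /p/ (bilabial), /t/ (alveolar), /ʈ/ (retroflex), /c/ (palatal), /k/ (velar), /q/ (uvular).
Voiced: /b/ (bilabial), /d/ (alveolar), /ɖ/ (retroflex), /ɟ/ (palatal), /ɢ/ (uvular).
The velar row has no voiced member, so the gap is the voiced velar stop /ɡ/.

/ɡ/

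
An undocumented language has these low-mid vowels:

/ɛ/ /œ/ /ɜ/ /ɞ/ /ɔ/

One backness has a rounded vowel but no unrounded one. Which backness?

back

Unrounded: /ɛ/ (front), /ɜ/ (central).
Rounded: /œ/ (front), /ɞ/ (central), /ɔ/ (back).
Every backness has an unrounded member except back, where /ʌ/ would be expected.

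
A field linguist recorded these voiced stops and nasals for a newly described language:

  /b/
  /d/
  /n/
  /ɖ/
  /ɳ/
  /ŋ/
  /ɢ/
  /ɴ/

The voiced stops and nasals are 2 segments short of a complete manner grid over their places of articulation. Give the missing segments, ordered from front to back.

/m/, /ɡ/

place of articulation  oral stop  nasal   
bilabial          b         —       
alveolar          d         n       
retroflex         ɖ         ɳ       
velar             —         ŋ       
uvular            ɢ         ɴ       
Gaps, from front to back: bilabial lacks nasal (/m/); velar lacks oral stop (/ɡ/).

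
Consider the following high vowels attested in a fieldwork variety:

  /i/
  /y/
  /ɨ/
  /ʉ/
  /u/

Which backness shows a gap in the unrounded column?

back

front: unrounded /i/, rounded /y/.
central: unrounded /ɨ/, rounded /ʉ/.
back: unrounded —, rounded /u/.
Every backness has an unrounded member except back, where /ɯ/ would be expected.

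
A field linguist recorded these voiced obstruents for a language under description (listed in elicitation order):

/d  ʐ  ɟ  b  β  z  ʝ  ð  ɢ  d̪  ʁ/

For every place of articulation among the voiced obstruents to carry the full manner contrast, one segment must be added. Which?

bilabial: stop /b/, fricative /β/.
dental: stop /d̪/, fricative /ð/.
alveolar: stop /d/, fricative /z/.
retroflex: stop —, fricative /ʐ/.
palatal: stop /ɟ/, fricative /ʝ/.
uvular: stop /ɢ/, fricative /ʁ/.
The retroflex row has no stop member, so the gap is the retroflex stop /ɖ/.

/ɖ/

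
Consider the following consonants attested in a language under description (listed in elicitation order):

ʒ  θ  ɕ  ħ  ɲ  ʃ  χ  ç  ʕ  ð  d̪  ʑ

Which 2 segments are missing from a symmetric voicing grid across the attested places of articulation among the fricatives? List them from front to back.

dental: voiceless /θ/, voiced /ð/.
postalveolar: voiceless /ʃ/, voiced /ʒ/.
alveolo-palatal: voiceless /ɕ/, voiced /ʑ/.
palatal: voiceless /ç/, voiced —.
uvular: voiceless /χ/, voiced —.
pharyngeal: voiceless /ħ/, voiced /ʕ/.
Gaps, from front to back: palatal lacks voiced (/ʝ/); uvular lacks voiced (/ʁ/).

/ʝ/, /ʁ/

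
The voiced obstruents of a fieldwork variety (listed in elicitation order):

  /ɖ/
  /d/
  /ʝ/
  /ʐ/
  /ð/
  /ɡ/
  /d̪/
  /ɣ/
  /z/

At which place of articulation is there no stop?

dental: stop /d̪/, fricative /ð/.
alveolar: stop /d/, fricative /z/.
retroflex: stop /ɖ/, fricative /ʐ/.
palatal: stop —, fricative /ʝ/.
velar: stop /ɡ/, fricative /ɣ/.
Every place of articulation has a stop member except palatal, where /ɟ/ would be expected.

palatal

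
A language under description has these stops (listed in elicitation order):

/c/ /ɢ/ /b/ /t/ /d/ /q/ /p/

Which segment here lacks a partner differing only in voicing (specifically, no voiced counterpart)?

/c/

Bilabial: /p/ ~ /b/
Alveolar: /t/ ~ /d/
Uvular: /q/ ~ /ɢ/
Palatal: only /c/ (voiceless); no voiced partner.
So /c/ is the unpaired segment.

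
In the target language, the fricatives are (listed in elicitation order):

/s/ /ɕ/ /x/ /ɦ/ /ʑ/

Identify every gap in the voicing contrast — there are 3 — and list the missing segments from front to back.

alveolar: voiceless /s/, voiced —.
alveolo-palatal: voiceless /ɕ/, voiced /ʑ/.
velar: voiceless /x/, voiced —.
glottal: voiceless —, voiced /ɦ/.
Gaps, from front to back: alveolar lacks voiced (/z/); velar lacks voiced (/ɣ/); glottal lacks voiceless (/h/).

/z/, /ɣ/, /h/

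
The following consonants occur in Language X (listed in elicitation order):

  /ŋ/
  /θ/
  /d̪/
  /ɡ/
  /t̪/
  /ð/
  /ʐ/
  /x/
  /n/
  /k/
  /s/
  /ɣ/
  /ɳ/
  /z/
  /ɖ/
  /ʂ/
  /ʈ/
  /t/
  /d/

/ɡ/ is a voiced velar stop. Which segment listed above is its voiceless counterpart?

The voiceless counterpart is a voiceless velar stop — in this inventory, /k/.

/k/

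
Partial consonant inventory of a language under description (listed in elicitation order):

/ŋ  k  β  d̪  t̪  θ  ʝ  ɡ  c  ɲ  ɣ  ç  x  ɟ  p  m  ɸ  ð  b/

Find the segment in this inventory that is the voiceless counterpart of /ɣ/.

/ɣ/ is a voiced velar fricative.
The voiceless counterpart is a voiceless velar fricative — in this inventory, /x/.

/x/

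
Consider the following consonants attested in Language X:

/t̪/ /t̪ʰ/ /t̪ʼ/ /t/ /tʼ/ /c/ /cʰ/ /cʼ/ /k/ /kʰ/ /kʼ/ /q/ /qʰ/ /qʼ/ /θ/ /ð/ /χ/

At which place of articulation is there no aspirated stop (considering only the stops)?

alveolar

Plain: /t̪/ (dental), /t/ (alveolar), /c/ (palatal), /k/ (velar), /q/ (uvular).
Aspirated: /t̪ʰ/ (dental), /cʰ/ (palatal), /kʰ/ (velar), /qʰ/ (uvular).
Ejective: /t̪ʼ/ (dental), /tʼ/ (alveolar), /cʼ/ (palatal), /kʼ/ (velar), /qʼ/ (uvular).
Every place of articulation has an aspirated member except alveolar, where /tʰ/ would be expected.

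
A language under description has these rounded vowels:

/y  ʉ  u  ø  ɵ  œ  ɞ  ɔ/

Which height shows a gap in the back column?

Front: /y/ (high), /ø/ (high-mid), /œ/ (low-mid).
Central: /ʉ/ (high), /ɵ/ (high-mid), /ɞ/ (low-mid).
Back: /u/ (high), /ɔ/ (low-mid).
Every height has a back member except high-mid, where /o/ would be expected.

high-mid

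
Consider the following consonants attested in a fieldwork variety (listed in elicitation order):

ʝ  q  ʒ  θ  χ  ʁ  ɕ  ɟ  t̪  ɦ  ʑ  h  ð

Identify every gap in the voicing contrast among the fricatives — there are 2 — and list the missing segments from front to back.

Voiceless: /θ/ (dental), /ɕ/ (alveolo-palatal), /χ/ (uvular), /h/ (glottal).
Voiced: /ð/ (dental), /ʒ/ (postalveolar), /ʑ/ (alveolo-palatal), /ʝ/ (palatal), /ʁ/ (uvular), /ɦ/ (glottal).
Gaps, from front to back: postalveolar lacks voiceless (/ʃ/); palatal lacks voiceless (/ç/).

/ʃ/, /ç/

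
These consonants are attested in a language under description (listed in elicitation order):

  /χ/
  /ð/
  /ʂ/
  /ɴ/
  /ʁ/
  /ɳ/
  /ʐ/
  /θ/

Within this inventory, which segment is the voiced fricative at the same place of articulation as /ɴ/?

/ʁ/

/ɴ/ is an uvular nasal.
The voiced fricative at the same place is a voiced uvular fricative — in this inventory, /ʁ/.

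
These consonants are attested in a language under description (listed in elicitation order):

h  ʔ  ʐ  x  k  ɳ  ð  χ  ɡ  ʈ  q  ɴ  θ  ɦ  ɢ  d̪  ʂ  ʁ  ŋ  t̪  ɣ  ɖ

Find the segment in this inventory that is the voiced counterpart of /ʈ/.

/ʈ/ is a voiceless retroflex stop.
The voiced counterpart is a voiced retroflex stop — in this inventory, /ɖ/.

/ɖ/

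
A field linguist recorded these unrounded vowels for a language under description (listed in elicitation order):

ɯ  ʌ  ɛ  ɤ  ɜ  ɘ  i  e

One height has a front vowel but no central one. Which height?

high

Front: /i/ (high), /e/ (high-mid), /ɛ/ (low-mid).
Central: /ɘ/ (high-mid), /ɜ/ (low-mid).
Back: /ɯ/ (high), /ɤ/ (high-mid), /ʌ/ (low-mid).
Every height has a central member except high, where /ɨ/ would be expected.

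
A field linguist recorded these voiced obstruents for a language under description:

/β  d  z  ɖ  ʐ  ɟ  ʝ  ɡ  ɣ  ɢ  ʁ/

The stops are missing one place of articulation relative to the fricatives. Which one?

place of articulation  stop      fricative
bilabial          —         β       
alveolar          d         z       
retroflex         ɖ         ʐ       
palatal           ɟ         ʝ       
velar             ɡ         ɣ       
uvular            ɢ         ʁ       
Every place of articulation has a stop member except bilabial, where /b/ would be expected.

bilabial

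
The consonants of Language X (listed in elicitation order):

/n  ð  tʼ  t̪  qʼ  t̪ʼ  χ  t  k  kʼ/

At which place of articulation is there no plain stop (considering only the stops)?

dental: plain /t̪/, ejective /t̪ʼ/.
alveolar: plain /t/, ejective /tʼ/.
velar: plain /k/, ejective /kʼ/.
uvular: plain —, ejective /qʼ/.
Every place of articulation has a plain member except uvular, where /q/ would be expected.

uvular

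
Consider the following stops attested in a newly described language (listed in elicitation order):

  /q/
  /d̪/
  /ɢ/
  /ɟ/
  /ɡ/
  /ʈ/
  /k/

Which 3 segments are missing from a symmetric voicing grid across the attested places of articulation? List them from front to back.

/t̪/, /ɖ/, /c/

dental: voiceless —, voiced /d̪/.
retroflex: voiceless /ʈ/, voiced —.
palatal: voiceless —, voiced /ɟ/.
velar: voiceless /k/, voiced /ɡ/.
uvular: voiceless /q/, voiced /ɢ/.
Gaps, from front to back: dental lacks voiceless (/t̪/); retroflex lacks voiced (/ɖ/); palatal lacks voiceless (/c/).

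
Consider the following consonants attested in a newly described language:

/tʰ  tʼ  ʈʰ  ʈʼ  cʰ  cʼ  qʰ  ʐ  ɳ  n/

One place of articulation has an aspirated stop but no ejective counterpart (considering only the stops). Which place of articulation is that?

uvular

alveolar: aspirated /tʰ/, ejective /tʼ/.
retroflex: aspirated /ʈʰ/, ejective /ʈʼ/.
palatal: aspirated /cʰ/, ejective /cʼ/.
uvular: aspirated /qʰ/, ejective —.
Every place of articulation has an ejective member except uvular, where /qʼ/ would be expected.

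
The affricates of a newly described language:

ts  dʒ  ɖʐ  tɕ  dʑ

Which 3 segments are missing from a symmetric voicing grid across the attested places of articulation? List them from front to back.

/dz/, /tʃ/, /ʈʂ/

place of articulation  voiceless  voiced  
alveolar          ts        —       
postalveolar      —         dʒ      
retroflex         —         ɖʐ      
alveolo-palatal   tɕ        dʑ      
Gaps, from front to back: alveolar lacks voiced (/dz/); postalveolar lacks voiceless (/tʃ/); retroflex lacks voiceless (/ʈʂ/).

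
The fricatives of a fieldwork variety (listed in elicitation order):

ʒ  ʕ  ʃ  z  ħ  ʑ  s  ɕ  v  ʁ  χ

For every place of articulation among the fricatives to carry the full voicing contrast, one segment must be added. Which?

/f/

labiodental: voiceless —, voiced /v/.
alveolar: voiceless /s/, voiced /z/.
postalveolar: voiceless /ʃ/, voiced /ʒ/.
alveolo-palatal: voiceless /ɕ/, voiced /ʑ/.
uvular: voiceless /χ/, voiced /ʁ/.
pharyngeal: voiceless /ħ/, voiced /ʕ/.
The labiodental row has no voiceless member, so the gap is the voiceless labiodental fricative /f/.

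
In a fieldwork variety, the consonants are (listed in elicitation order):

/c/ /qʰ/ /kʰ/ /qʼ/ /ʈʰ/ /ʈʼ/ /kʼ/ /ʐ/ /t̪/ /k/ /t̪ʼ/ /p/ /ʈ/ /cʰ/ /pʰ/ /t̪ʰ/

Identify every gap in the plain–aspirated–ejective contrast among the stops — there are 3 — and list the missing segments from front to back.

place of articulation  plain     aspirated  ejective
bilabial          p         pʰ        —       
dental            t̪        t̪ʰ       t̪ʼ     
retroflex         ʈ         ʈʰ        ʈʼ      
palatal           c         cʰ        —       
velar             k         kʰ        kʼ      
uvular            —         qʰ        qʼ      
Gaps, from front to back: bilabial lacks ejective (/pʼ/); palatal lacks ejective (/cʼ/); uvular lacks plain (/q/).

/pʼ/, /cʼ/, /q/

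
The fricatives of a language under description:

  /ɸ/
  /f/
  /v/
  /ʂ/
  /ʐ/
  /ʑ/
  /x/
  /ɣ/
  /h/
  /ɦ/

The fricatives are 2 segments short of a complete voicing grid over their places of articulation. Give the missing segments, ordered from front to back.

bilabial: voiceless /ɸ/, voiced —.
labiodental: voiceless /f/, voiced /v/.
retroflex: voiceless /ʂ/, voiced /ʐ/.
alveolo-palatal: voiceless —, voiced /ʑ/.
velar: voiceless /x/, voiced /ɣ/.
glottal: voiceless /h/, voiced /ɦ/.
Gaps, from front to back: bilabial lacks voiced (/β/); alveolo-palatal lacks voiceless (/ɕ/).

/β/, /ɕ/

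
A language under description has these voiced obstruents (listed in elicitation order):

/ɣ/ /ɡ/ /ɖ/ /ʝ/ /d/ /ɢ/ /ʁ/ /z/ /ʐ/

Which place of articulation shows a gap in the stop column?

palatal

place of articulation  stop      fricative
alveolar          d         z       
retroflex         ɖ         ʐ       
palatal           —         ʝ       
velar             ɡ         ɣ       
uvular            ɢ         ʁ       
Every place of articulation has a stop member except palatal, where /ɟ/ would be expected.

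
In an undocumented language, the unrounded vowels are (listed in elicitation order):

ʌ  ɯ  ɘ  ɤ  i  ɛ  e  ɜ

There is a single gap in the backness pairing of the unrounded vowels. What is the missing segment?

/ɨ/

high: front /i/, central —, back /ɯ/.
high-mid: front /e/, central /ɘ/, back /ɤ/.
low-mid: front /ɛ/, central /ɜ/, back /ʌ/.
The high row has no central member, so the gap is the high central unrounded vowel /ɨ/.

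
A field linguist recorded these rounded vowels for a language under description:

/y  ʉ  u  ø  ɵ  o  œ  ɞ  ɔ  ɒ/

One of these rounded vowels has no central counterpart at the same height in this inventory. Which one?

High: /y/ ~ /ʉ/ ~ /u/
High-mid: /ø/ ~ /ɵ/ ~ /o/
Low-mid: /œ/ ~ /ɞ/ ~ /ɔ/
Low: only /ɒ/ (back); no central partner.
So /ɒ/ is the unpaired segment.

/ɒ/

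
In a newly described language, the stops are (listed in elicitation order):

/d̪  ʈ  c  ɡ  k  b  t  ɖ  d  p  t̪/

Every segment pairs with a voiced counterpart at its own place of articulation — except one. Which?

Bilabial: /p/ ~ /b/
Dental: /t̪/ ~ /d̪/
Alveolar: /t/ ~ /d/
Retroflex: /ʈ/ ~ /ɖ/
Velar: /k/ ~ /ɡ/
Palatal: only /c/ (voiceless); no voiced partner.
So /c/ is the unpaired segment.

/c/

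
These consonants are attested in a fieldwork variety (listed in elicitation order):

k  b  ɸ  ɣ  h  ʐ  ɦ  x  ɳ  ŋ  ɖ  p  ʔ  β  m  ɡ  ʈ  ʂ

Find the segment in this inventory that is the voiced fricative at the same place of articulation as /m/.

/β/

/m/ is a bilabial nasal.
The voiced fricative at the same place is a voiced bilabial fricative — in this inventory, /β/.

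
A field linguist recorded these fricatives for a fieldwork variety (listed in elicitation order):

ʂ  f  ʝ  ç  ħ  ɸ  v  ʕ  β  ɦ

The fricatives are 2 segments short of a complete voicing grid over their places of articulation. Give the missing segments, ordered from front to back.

/ʐ/, /h/

bilabial: voiceless /ɸ/, voiced /β/.
labiodental: voiceless /f/, voiced /v/.
retroflex: voiceless /ʂ/, voiced —.
palatal: voiceless /ç/, voiced /ʝ/.
pharyngeal: voiceless /ħ/, voiced /ʕ/.
glottal: voiceless —, voiced /ɦ/.
Gaps, from front to back: retroflex lacks voiced (/ʐ/); glottal lacks voiceless (/h/).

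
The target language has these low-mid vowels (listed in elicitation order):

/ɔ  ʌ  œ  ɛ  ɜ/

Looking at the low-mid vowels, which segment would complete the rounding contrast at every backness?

backness          unrounded  rounded 
front             ɛ         œ       
central           ɜ         —       
back              ʌ         ɔ       
The central row has no rounded member, so the gap is the central rounded vowel /ɞ/.

/ɞ/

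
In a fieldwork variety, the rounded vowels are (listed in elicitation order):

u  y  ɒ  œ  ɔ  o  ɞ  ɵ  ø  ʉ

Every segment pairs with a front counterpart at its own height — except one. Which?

/ɒ/

High: /y/ ~ /ʉ/ ~ /u/
High-mid: /ø/ ~ /ɵ/ ~ /o/
Low-mid: /œ/ ~ /ɞ/ ~ /ɔ/
Low: only /ɒ/ (back); no front partner.
So /ɒ/ is the unpaired segment.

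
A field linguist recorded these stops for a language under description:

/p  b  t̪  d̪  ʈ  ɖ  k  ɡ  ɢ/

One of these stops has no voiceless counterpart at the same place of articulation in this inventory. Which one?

/ɢ/

Bilabial: /p/ ~ /b/
Dental: /t̪/ ~ /d̪/
Retroflex: /ʈ/ ~ /ɖ/
Velar: /k/ ~ /ɡ/
Uvular: only /ɢ/ (voiced); no voiceless partner.
So /ɢ/ is the unpaired segment.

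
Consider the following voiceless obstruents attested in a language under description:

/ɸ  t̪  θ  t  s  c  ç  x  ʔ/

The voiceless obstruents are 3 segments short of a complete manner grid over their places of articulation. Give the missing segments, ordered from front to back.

/p/, /k/, /h/

Stop: /t̪/ (dental), /t/ (alveolar), /c/ (palatal), /ʔ/ (glottal).
Fricative: /ɸ/ (bilabial), /θ/ (dental), /s/ (alveolar), /ç/ (palatal), /x/ (velar).
Gaps, from front to back: bilabial lacks stop (/p/); velar lacks stop (/k/); glottal lacks fricative (/h/).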